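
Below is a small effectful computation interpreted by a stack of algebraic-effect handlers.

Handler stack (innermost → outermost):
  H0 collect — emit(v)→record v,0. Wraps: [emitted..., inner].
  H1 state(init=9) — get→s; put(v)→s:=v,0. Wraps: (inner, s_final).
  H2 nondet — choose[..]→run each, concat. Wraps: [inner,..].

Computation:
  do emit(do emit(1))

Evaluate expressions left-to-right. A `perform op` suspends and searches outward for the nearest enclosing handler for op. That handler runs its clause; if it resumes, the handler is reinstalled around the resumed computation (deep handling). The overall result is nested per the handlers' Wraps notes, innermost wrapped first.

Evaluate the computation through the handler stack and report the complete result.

Answer: [([1, 0, 0], 9)]

Step-by-step:
emit(1) @ H0 ⇒ out+=1
emit(0) @ H0 ⇒ out+=0
H0 returns [1, 0, 0]
H1 returns ([1, 0, 0], 9)
H2 returns [([1, 0, 0], 9)]
= [([1, 0, 0], 9)]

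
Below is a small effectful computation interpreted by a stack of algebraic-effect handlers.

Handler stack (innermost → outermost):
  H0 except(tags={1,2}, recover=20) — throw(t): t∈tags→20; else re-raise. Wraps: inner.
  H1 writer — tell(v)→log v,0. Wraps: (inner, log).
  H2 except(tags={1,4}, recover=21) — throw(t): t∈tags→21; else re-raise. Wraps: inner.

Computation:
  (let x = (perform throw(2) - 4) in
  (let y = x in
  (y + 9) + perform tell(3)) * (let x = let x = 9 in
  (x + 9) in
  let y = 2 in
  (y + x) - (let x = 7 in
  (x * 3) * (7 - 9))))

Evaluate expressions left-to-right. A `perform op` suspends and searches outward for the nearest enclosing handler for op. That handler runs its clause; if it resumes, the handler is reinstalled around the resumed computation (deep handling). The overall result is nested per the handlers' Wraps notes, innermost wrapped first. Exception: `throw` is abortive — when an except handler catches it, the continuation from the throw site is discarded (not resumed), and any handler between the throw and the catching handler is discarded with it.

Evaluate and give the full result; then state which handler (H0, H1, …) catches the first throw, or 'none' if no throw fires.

Working:
throw(2) @ H0 caught ⇒ 20
H1 returns (20, ())
H2 returns (20, ())
= (20, ())

Answer: (20, ()) ; first throw caught by: H0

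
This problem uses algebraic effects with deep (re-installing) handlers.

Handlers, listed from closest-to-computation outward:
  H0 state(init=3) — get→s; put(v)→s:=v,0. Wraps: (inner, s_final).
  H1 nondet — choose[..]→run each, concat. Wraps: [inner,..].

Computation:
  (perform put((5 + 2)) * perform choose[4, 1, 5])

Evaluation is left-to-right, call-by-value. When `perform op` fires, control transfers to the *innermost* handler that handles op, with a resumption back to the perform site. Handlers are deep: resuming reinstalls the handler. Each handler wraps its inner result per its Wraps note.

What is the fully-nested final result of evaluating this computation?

Step-by-step:
put(7) @ H0 ⇒ s:=7
choose[4, 1, 5] @ H1
  branch[0] choose=4:
    H0 returns (0, 7)
    H1 returns [(0, 7)]
  branch[1] choose=1:
    H0 returns (0, 7)
    H1 returns [(0, 7)]
  branch[2] choose=5:
    H0 returns (0, 7)
    H1 returns [(0, 7)]
= [(0, 7), (0, 7), (0, 7)]

Answer: [(0, 7), (0, 7), (0, 7)]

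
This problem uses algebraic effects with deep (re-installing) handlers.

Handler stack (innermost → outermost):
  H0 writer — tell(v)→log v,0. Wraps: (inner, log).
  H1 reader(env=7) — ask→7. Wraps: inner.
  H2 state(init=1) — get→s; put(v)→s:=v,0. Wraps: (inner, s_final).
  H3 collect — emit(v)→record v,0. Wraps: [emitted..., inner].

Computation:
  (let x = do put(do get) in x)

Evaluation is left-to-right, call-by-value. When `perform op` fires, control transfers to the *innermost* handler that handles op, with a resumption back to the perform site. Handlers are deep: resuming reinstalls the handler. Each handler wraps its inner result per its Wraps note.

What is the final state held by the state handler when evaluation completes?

Step-by-step:
get @ H2 ⇒ 1
put(1) @ H2 ⇒ s:=1
H0 returns (0, ())
H1 returns (0, ())
H2 returns ((0, ()), 1)
H3 returns [((0, ()), 1)]
= [((0, ()), 1)]

Answer: 1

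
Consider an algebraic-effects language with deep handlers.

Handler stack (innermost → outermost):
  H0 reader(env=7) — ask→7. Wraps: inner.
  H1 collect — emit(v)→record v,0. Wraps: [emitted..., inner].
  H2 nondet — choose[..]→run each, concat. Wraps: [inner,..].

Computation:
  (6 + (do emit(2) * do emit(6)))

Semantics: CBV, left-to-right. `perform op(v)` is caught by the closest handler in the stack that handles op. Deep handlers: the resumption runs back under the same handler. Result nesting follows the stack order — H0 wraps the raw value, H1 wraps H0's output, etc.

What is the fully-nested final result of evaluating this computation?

Answer: [[2, 6, 6]]

Working:
emit(2) @ H1 ⇒ out+=2
emit(6) @ H1 ⇒ out+=6
H0 returns 6
H1 returns [2, 6, 6]
H2 returns [[2, 6, 6]]
= [[2, 6, 6]]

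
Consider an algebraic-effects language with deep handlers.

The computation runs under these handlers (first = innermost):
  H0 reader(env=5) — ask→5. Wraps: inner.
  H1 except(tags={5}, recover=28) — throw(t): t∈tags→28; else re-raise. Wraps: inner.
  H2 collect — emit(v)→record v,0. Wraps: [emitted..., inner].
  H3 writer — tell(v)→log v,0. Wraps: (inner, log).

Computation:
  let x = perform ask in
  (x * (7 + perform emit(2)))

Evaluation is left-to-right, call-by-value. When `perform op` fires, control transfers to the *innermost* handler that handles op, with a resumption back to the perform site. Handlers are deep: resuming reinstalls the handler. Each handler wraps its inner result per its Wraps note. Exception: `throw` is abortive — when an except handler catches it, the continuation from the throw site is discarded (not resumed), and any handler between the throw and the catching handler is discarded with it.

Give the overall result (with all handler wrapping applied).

Answer: ([2, 35], ())

Working:
ask @ H0 ⇒ 5
emit(2) @ H2 ⇒ out+=2
H0 returns 35
H1 returns 35
H2 returns [2, 35]
H3 returns ([2, 35], ())
= ([2, 35], ())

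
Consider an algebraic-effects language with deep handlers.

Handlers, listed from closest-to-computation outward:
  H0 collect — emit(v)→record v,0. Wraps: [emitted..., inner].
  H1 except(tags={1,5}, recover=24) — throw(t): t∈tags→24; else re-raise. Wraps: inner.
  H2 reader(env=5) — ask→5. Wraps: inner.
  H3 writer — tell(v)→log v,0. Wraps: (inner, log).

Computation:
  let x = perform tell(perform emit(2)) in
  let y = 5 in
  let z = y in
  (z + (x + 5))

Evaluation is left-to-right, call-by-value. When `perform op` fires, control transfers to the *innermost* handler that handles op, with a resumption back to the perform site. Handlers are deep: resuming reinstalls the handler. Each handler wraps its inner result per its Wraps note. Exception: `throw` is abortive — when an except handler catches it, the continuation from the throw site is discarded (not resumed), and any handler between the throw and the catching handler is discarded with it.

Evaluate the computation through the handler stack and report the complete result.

Answer: ([2, 10], (0))

Working:
emit(2) @ H0 ⇒ out+=2
tell(0) @ H3 ⇒ log+=0
H0 returns [2, 10]
H1 returns [2, 10]
H2 returns [2, 10]
H3 returns ([2, 10], (0))
= ([2, 10], (0))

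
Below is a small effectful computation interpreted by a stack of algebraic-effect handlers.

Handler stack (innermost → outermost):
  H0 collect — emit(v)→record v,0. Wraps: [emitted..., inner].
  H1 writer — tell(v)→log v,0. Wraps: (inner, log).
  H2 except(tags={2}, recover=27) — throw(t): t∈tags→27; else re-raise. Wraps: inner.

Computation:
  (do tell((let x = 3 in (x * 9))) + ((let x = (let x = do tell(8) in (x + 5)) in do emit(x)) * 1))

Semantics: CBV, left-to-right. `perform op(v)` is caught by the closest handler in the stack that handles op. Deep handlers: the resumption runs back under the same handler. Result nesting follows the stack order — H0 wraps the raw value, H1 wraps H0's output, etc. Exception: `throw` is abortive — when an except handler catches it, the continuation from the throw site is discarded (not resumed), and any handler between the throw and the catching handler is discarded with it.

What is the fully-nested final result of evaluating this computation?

Answer: ([5, 0], (27, 8))

Step-by-step:
tell(27) @ H1 ⇒ log+=27
tell(8) @ H1 ⇒ log+=8
emit(5) @ H0 ⇒ out+=5
H0 returns [5, 0]
H1 returns ([5, 0], (27, 8))
H2 returns ([5, 0], (27, 8))
= ([5, 0], (27, 8))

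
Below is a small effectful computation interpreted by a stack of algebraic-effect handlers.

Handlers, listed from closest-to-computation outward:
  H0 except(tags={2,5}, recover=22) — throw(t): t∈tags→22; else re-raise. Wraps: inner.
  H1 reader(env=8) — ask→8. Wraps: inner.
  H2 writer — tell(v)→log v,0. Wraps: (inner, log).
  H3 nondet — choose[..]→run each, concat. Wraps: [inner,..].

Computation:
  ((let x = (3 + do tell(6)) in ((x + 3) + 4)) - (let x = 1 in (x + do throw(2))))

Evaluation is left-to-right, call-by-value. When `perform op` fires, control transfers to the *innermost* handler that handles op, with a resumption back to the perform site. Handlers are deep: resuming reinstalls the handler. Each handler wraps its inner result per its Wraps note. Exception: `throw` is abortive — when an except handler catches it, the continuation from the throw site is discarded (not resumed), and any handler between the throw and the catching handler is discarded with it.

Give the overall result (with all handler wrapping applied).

Step-by-step:
tell(6) @ H2 ⇒ log+=6
throw(2) @ H0 caught ⇒ 22
H1 returns 22
H2 returns (22, (6))
H3 returns [(22, (6))]
= [(22, (6))]

Answer: [(22, (6))]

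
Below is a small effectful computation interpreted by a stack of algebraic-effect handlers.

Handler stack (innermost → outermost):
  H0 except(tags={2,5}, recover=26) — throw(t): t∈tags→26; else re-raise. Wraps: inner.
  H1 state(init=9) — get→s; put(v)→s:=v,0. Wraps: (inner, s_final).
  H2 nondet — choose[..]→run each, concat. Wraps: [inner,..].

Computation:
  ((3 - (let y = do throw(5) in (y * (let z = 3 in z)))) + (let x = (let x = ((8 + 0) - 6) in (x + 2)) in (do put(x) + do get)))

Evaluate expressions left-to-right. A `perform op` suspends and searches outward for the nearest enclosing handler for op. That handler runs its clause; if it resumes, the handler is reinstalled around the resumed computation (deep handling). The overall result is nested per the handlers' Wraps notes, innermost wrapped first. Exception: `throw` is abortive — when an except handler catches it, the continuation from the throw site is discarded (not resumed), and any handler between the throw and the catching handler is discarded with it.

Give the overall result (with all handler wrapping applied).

Evaluation trace:
throw(5) @ H0 caught ⇒ 26
H1 returns (26, 9)
H2 returns [(26, 9)]
= [(26, 9)]

Answer: [(26, 9)]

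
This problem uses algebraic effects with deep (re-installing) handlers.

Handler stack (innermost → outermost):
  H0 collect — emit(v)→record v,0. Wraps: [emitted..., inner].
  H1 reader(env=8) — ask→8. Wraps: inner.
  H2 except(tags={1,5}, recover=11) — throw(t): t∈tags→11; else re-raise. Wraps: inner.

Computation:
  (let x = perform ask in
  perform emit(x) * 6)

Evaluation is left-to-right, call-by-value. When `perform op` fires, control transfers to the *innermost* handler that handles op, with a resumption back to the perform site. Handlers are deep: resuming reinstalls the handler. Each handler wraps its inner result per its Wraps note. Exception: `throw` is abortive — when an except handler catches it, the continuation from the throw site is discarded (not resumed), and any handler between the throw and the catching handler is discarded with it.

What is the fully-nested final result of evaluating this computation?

Answer: [8, 0]

Evaluation trace:
ask @ H1 ⇒ 8
emit(8) @ H0 ⇒ out+=8
H0 returns [8, 0]
H1 returns [8, 0]
H2 returns [8, 0]
= [8, 0]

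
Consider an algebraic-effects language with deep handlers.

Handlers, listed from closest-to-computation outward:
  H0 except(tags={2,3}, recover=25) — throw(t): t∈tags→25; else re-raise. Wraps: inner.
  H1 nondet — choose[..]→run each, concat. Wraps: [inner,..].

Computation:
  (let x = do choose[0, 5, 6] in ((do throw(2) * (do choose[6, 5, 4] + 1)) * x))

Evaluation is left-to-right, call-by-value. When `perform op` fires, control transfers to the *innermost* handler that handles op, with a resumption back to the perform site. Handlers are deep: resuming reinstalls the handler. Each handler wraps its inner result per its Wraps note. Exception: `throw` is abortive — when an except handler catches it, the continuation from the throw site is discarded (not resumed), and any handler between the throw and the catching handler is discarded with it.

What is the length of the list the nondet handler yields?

Answer: 3

Working:
choose[0, 5, 6] @ H1
  branch[0] choose=0:
    throw(2) @ H0 caught ⇒ 25
    H1 returns [25]
  branch[1] choose=5:
    throw(2) @ H0 caught ⇒ 25
    H1 returns [25]
  branch[2] choose=6:
    throw(2) @ H0 caught ⇒ 25
    H1 returns [25]
= [25, 25, 25]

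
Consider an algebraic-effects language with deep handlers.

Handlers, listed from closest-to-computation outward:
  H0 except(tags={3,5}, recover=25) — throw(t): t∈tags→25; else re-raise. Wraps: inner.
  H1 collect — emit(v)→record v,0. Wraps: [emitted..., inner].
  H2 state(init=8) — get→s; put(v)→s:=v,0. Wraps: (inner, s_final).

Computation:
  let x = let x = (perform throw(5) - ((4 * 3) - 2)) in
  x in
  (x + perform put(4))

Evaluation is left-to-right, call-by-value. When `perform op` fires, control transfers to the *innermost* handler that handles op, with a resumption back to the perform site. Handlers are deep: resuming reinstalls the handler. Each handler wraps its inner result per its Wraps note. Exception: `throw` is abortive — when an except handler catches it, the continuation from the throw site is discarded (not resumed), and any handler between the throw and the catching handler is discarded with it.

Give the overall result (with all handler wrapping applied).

Evaluation trace:
throw(5) @ H0 caught ⇒ 25
H1 returns [25]
H2 returns ([25], 8)
= ([25], 8)

Answer: ([25], 8)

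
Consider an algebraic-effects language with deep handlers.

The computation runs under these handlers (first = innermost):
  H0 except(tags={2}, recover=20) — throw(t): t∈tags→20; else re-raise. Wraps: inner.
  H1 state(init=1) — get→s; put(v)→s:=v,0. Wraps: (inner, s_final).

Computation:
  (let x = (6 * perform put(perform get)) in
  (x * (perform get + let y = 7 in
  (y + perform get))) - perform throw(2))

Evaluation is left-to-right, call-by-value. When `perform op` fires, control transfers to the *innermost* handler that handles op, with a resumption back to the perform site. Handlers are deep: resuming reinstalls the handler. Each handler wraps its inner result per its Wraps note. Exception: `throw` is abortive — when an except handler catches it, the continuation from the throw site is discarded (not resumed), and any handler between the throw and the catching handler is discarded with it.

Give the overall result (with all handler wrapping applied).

Answer: (20, 1)

Working:
get @ H1 ⇒ 1
put(1) @ H1 ⇒ s:=1
get @ H1 ⇒ 1
get @ H1 ⇒ 1
throw(2) @ H0 caught ⇒ 20
H1 returns (20, 1)
= (20, 1)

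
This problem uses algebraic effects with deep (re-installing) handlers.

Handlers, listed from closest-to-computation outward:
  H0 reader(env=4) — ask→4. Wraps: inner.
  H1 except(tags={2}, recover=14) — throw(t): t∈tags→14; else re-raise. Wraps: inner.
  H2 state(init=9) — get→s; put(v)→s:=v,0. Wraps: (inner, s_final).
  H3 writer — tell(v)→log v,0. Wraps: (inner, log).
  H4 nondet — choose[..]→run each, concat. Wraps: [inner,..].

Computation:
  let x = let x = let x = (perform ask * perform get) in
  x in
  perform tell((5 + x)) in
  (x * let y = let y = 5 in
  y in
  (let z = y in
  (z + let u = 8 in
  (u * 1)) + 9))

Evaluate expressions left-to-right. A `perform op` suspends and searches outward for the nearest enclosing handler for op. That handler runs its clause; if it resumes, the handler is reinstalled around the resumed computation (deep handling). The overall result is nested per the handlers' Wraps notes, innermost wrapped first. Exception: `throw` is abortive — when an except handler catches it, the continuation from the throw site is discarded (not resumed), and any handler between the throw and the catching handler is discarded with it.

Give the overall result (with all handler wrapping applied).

Answer: [((0, 9), (41))]

Working:
ask @ H0 ⇒ 4
get @ H2 ⇒ 9
tell(41) @ H3 ⇒ log+=41
H0 returns 0
H1 returns 0
H2 returns (0, 9)
H3 returns ((0, 9), (41))
H4 returns [((0, 9), (41))]
= [((0, 9), (41))]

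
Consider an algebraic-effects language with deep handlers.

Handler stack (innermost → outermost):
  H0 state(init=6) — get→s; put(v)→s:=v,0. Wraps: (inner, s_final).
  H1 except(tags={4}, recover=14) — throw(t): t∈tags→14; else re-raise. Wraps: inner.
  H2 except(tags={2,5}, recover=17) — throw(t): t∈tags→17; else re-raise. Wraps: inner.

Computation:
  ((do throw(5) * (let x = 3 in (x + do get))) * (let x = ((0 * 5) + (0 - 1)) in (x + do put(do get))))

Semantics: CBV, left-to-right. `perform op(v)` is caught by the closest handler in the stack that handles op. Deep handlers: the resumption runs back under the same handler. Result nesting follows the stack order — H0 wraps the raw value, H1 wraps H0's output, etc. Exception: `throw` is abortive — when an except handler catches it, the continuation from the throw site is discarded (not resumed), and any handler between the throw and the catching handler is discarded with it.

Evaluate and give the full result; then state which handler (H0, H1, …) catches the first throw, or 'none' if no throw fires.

Answer: 17 ; first throw caught by: H2

Evaluation trace:
throw(5) @ H1 re-raised
throw(5) @ H2 caught ⇒ 17
= 17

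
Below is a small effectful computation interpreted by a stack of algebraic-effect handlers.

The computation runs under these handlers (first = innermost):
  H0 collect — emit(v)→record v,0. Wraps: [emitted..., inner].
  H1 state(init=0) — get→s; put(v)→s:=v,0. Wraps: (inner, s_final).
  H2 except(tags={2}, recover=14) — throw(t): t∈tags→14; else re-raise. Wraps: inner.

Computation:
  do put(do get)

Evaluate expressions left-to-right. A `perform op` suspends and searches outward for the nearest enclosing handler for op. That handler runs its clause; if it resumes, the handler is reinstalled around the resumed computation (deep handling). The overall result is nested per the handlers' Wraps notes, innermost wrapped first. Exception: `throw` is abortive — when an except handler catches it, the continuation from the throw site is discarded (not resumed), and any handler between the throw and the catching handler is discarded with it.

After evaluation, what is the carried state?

Answer: 0

Working:
get @ H1 ⇒ 0
put(0) @ H1 ⇒ s:=0
H0 returns [0]
H1 returns ([0], 0)
H2 returns ([0], 0)
= ([0], 0)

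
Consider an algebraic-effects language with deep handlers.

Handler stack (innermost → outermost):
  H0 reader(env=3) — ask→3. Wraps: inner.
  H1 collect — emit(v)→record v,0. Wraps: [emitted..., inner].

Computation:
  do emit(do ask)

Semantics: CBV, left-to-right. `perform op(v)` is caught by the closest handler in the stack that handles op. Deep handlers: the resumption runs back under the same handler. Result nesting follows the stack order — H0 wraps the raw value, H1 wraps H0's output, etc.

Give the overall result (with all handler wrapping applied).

Working:
ask @ H0 ⇒ 3
emit(3) @ H1 ⇒ out+=3
H0 returns 0
H1 returns [3, 0]
= [3, 0]

Answer: [3, 0]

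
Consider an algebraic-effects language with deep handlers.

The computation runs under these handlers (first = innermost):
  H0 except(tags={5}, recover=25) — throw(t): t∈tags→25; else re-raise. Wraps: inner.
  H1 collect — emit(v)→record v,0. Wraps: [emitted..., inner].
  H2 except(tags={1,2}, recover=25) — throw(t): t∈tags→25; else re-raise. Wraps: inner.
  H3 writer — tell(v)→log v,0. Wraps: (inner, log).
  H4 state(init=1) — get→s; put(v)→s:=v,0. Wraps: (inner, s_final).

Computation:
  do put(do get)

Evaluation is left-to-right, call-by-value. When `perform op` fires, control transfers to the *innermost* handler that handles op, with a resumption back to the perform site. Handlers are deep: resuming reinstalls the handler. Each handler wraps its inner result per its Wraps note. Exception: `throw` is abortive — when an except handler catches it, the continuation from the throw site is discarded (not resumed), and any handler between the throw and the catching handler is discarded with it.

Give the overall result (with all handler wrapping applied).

Working:
get @ H4 ⇒ 1
put(1) @ H4 ⇒ s:=1
H0 returns 0
H1 returns [0]
H2 returns [0]
H3 returns ([0], ())
H4 returns (([0], ()), 1)
= (([0], ()), 1)

Answer: (([0], ()), 1)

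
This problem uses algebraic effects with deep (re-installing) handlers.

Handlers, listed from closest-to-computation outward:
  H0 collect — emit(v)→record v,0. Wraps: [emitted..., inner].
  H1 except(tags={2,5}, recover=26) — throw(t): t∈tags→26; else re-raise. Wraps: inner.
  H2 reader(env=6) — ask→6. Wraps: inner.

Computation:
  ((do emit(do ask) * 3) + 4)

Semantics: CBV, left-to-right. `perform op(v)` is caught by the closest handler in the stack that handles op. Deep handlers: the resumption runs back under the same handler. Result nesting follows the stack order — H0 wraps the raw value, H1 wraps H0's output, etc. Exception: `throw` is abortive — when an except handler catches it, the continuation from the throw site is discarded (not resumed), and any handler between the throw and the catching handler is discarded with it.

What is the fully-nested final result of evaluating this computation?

Evaluation trace:
ask @ H2 ⇒ 6
emit(6) @ H0 ⇒ out+=6
H0 returns [6, 4]
H1 returns [6, 4]
H2 returns [6, 4]
= [6, 4]

Answer: [6, 4]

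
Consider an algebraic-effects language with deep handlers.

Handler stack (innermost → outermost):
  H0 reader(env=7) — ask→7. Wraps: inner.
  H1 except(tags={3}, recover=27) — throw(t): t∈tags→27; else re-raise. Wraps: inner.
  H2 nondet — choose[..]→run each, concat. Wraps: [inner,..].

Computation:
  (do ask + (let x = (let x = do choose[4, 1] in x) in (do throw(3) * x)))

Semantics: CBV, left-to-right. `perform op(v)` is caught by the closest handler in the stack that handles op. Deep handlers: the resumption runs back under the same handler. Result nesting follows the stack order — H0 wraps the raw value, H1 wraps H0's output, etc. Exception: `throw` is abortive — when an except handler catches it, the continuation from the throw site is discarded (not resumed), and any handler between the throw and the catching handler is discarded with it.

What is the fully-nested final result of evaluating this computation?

Evaluation trace:
ask @ H0 ⇒ 7
choose[4, 1] @ H2
  branch[0] choose=4:
    throw(3) @ H1 caught ⇒ 27
    H2 returns [27]
  branch[1] choose=1:
    throw(3) @ H1 caught ⇒ 27
    H2 returns [27]
= [27, 27]

Answer: [27, 27]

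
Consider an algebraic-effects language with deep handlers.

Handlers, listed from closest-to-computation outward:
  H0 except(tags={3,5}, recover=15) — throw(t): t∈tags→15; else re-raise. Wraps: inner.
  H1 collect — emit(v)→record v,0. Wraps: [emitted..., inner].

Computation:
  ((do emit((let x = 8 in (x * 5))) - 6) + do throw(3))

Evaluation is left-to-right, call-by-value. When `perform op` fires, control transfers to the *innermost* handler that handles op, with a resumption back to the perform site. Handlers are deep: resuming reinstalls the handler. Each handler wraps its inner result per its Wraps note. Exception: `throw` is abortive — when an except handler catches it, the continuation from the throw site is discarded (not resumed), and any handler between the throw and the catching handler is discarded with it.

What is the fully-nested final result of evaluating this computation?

Answer: [40, 15]

Working:
emit(40) @ H1 ⇒ out+=40
throw(3) @ H0 caught ⇒ 15
H1 returns [40, 15]
= [40, 15]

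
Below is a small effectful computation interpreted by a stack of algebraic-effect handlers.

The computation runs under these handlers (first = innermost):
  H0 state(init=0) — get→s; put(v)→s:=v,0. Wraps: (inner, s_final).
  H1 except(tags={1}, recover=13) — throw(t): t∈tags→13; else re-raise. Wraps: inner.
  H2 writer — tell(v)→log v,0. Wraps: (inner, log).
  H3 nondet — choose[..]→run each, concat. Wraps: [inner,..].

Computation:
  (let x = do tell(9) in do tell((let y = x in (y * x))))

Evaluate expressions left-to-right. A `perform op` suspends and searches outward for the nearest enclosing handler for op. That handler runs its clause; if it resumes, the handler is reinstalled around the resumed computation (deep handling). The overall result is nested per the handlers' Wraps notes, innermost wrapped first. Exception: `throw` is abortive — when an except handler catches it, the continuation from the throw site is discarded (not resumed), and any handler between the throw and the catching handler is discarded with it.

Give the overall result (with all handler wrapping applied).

Answer: [((0, 0), (9, 0))]

Step-by-step:
tell(9) @ H2 ⇒ log+=9
tell(0) @ H2 ⇒ log+=0
H0 returns (0, 0)
H1 returns (0, 0)
H2 returns ((0, 0), (9, 0))
H3 returns [((0, 0), (9, 0))]
= [((0, 0), (9, 0))]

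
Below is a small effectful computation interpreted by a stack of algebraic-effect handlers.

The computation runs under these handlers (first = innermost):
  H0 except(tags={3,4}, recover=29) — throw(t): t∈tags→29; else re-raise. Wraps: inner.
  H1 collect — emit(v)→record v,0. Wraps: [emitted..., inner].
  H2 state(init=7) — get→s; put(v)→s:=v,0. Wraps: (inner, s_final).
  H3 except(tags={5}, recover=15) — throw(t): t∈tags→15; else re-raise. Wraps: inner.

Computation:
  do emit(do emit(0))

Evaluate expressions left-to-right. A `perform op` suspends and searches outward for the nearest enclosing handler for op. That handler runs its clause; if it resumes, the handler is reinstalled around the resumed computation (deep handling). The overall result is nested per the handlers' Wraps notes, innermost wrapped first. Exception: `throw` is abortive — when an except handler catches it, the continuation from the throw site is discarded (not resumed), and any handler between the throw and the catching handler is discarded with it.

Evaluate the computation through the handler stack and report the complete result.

Answer: ([0, 0, 0], 7)

Working:
emit(0) @ H1 ⇒ out+=0
emit(0) @ H1 ⇒ out+=0
H0 returns 0
H1 returns [0, 0, 0]
H2 returns ([0, 0, 0], 7)
H3 returns ([0, 0, 0], 7)
= ([0, 0, 0], 7)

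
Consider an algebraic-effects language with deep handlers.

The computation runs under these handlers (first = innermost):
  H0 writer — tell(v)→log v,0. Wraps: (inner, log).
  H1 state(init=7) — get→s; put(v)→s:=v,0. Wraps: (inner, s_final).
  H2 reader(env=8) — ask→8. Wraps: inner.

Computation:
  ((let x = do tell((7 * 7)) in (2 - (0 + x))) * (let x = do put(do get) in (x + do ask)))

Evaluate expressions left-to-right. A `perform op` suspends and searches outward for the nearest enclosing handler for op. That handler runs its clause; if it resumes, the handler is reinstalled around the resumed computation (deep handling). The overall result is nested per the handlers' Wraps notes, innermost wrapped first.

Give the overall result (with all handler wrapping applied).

Step-by-step:
tell(49) @ H0 ⇒ log+=49
get @ H1 ⇒ 7
put(7) @ H1 ⇒ s:=7
ask @ H2 ⇒ 8
H0 returns (16, (49))
H1 returns ((16, (49)), 7)
H2 returns ((16, (49)), 7)
= ((16, (49)), 7)

Answer: ((16, (49)), 7)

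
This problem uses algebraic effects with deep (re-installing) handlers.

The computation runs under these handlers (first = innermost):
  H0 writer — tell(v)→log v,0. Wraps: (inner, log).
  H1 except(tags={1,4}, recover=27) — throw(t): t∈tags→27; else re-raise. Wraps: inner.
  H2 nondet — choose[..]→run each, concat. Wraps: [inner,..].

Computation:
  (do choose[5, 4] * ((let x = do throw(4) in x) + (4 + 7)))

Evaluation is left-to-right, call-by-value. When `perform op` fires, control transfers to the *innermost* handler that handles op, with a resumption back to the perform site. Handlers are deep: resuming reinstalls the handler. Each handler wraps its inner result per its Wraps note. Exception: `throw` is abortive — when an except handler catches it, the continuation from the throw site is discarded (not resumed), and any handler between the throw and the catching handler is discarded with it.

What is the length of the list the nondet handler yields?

Answer: 2

Step-by-step:
choose[5, 4] @ H2
  branch[0] choose=5:
    throw(4) @ H1 caught ⇒ 27
    H2 returns [27]
  branch[1] choose=4:
    throw(4) @ H1 caught ⇒ 27
    H2 returns [27]
= [27, 27]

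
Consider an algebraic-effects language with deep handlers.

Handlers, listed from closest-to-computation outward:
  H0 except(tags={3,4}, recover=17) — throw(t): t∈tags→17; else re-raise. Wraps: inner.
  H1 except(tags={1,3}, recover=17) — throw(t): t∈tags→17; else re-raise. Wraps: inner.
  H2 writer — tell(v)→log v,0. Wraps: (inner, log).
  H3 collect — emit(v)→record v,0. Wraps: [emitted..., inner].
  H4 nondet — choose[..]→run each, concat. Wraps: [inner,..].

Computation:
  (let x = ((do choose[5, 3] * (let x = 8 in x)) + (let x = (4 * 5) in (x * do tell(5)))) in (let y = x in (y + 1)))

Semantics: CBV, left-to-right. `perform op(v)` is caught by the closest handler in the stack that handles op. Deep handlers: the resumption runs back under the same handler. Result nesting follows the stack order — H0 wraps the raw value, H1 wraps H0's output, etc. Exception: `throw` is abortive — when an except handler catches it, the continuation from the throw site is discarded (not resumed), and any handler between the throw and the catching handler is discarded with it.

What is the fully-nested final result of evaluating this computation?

Answer: [[(41, (5))], [(25, (5))]]

Evaluation trace:
choose[5, 3] @ H4
  branch[0] choose=5:
    tell(5) @ H2 ⇒ log+=5
    H0 returns 41
    H1 returns 41
    H2 returns (41, (5))
    H3 returns [(41, (5))]
    H4 returns [[(41, (5))]]
  branch[1] choose=3:
    tell(5) @ H2 ⇒ log+=5
    H0 returns 25
    H1 returns 25
    H2 returns (25, (5))
    H3 returns [(25, (5))]
    H4 returns [[(25, (5))]]
= [[(41, (5))], [(25, (5))]]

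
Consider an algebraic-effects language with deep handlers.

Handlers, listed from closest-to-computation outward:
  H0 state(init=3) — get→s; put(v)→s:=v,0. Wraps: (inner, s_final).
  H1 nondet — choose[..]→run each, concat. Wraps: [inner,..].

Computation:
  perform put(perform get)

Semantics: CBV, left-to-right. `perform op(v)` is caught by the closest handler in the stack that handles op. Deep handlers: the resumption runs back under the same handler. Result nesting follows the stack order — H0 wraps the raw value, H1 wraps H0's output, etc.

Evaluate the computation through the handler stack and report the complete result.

Step-by-step:
get @ H0 ⇒ 3
put(3) @ H0 ⇒ s:=3
H0 returns (0, 3)
H1 returns [(0, 3)]
= [(0, 3)]

Answer: [(0, 3)]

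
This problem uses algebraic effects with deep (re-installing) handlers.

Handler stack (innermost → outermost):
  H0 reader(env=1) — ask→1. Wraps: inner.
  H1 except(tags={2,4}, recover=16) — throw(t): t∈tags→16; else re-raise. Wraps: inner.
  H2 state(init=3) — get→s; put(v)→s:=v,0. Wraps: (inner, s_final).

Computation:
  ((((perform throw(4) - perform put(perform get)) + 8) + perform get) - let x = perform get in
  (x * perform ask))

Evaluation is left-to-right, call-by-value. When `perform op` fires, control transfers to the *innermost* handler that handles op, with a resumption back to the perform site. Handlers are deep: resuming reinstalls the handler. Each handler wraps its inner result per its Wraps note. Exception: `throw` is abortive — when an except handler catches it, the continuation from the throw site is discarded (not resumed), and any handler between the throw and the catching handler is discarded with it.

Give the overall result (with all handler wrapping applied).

Answer: (16, 3)

Working:
throw(4) @ H1 caught ⇒ 16
H2 returns (16, 3)
= (16, 3)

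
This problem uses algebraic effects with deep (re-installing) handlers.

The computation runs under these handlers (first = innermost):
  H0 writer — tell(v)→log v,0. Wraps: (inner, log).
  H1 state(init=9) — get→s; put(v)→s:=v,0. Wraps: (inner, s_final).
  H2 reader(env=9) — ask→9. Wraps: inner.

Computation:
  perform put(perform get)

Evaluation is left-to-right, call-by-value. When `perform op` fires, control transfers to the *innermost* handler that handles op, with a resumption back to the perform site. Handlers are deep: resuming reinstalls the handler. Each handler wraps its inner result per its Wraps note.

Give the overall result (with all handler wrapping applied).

Working:
get @ H1 ⇒ 9
put(9) @ H1 ⇒ s:=9
H0 returns (0, ())
H1 returns ((0, ()), 9)
H2 returns ((0, ()), 9)
= ((0, ()), 9)

Answer: ((0, ()), 9)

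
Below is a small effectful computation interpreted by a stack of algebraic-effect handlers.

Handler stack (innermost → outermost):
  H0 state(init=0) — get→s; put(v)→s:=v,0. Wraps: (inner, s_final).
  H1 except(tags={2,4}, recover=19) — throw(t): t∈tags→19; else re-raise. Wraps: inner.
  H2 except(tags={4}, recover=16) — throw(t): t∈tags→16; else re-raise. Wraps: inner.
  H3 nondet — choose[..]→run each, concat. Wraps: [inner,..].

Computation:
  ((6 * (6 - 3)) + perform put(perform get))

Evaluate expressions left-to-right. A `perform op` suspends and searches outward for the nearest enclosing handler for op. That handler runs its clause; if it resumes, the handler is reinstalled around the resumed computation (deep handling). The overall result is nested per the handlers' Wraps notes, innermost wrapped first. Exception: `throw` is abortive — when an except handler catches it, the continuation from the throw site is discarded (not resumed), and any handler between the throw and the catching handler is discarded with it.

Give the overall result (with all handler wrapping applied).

Evaluation trace:
get @ H0 ⇒ 0
put(0) @ H0 ⇒ s:=0
H0 returns (18, 0)
H1 returns (18, 0)
H2 returns (18, 0)
H3 returns [(18, 0)]
= [(18, 0)]

Answer: [(18, 0)]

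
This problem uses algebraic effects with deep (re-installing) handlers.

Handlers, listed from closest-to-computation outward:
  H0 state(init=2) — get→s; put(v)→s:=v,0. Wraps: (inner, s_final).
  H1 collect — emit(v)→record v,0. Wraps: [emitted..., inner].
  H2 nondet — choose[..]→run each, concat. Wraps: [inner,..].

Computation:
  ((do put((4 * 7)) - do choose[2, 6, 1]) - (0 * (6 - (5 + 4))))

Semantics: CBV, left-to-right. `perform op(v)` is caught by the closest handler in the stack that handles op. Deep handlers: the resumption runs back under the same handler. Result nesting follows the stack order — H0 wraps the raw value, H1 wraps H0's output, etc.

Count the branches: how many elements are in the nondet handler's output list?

Answer: 3

Evaluation trace:
put(28) @ H0 ⇒ s:=28
choose[2, 6, 1] @ H2
  branch[0] choose=2:
    H0 returns (-2, 28)
    H1 returns [(-2, 28)]
    H2 returns [[(-2, 28)]]
  branch[1] choose=6:
    H0 returns (-6, 28)
    H1 returns [(-6, 28)]
    H2 returns [[(-6, 28)]]
  branch[2] choose=1:
    H0 returns (-1, 28)
    H1 returns [(-1, 28)]
    H2 returns [[(-1, 28)]]
= [[(-2, 28)], [(-6, 28)], [(-1, 28)]]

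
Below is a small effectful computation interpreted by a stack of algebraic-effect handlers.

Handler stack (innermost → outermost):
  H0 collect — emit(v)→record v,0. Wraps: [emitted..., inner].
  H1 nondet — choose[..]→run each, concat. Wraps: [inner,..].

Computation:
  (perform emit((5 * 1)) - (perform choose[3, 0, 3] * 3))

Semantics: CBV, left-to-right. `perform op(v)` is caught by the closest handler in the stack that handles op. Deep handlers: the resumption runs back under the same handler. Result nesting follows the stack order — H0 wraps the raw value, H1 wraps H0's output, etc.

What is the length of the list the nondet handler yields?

Working:
emit(5) @ H0 ⇒ out+=5
choose[3, 0, 3] @ H1
  branch[0] choose=3:
    H0 returns [5, -9]
    H1 returns [[5, -9]]
  branch[1] choose=0:
    H0 returns [5, 0]
    H1 returns [[5, 0]]
  branch[2] choose=3:
    H0 returns [5, -9]
    H1 returns [[5, -9]]
= [[5, -9], [5, 0], [5, -9]]

Answer: 3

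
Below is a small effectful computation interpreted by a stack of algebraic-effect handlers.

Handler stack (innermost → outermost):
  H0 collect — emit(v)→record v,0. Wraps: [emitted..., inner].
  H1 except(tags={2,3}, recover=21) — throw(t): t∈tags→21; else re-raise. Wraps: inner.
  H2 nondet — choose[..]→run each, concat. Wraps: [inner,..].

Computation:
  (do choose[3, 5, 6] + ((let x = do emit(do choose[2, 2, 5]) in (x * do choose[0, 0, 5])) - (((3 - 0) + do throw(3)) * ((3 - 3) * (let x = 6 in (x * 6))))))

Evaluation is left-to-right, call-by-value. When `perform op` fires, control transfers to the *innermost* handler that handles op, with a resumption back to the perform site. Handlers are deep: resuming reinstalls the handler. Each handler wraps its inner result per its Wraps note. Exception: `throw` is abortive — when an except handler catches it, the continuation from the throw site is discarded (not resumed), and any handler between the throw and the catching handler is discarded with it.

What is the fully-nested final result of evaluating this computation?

Answer: [21, 21, 21, 21, 21, 21, 21, 21, 21, 21, 21, 21, 21, 21, 21, 21, 21, 21, 21, 21, 21, 21, 21, 21, 21, 21, 21]

Working:
choose[3, 5, 6] @ H2
  branch[0] choose=3:
    choose[2, 2, 5] @ H2
      branch[0] choose=2:
        emit(2) @ H0 ⇒ out+=2
        choose[0, 0, 5] @ H2
          branch[0] choose=0:
            throw(3) @ H1 caught ⇒ 21
            H2 returns [21]
          branch[1] choose=0:
            throw(3) @ H1 caught ⇒ 21
            H2 returns [21]
          branch[2] choose=5:
            throw(3) @ H1 caught ⇒ 21
            H2 returns [21]
      branch[1] choose=2:
        emit(2) @ H0 ⇒ out+=2
        choose[0, 0, 5] @ H2
          branch[0] choose=0:
            throw(3) @ H1 caught ⇒ 21
            H2 returns [21]
          branch[1] choose=0:
            throw(3) @ H1 caught ⇒ 21
            H2 returns [21]
          branch[2] choose=5:
            throw(3) @ H1 caught ⇒ 21
            H2 returns [21]
      branch[2] choose=5:
        emit(5) @ H0 ⇒ out+=5
        choose[0, 0, 5] @ H2
          branch[0] choose=0:
            throw(3) @ H1 caught ⇒ 21
            H2 returns [21]
          branch[1] choose=0:
            throw(3) @ H1 caught ⇒ 21
            H2 returns [21]
          branch[2] choose=5:
            throw(3) @ H1 caught ⇒ 21
            H2 returns [21]
  branch[1] choose=5:
    choose[2, 2, 5] @ H2
      branch[0] choose=2:
        emit(2) @ H0 ⇒ out+=2
        choose[0, 0, 5] @ H2
          branch[0] choose=0:
            throw(3) @ H1 caught ⇒ 21
            H2 returns [21]
          branch[1] choose=0:
            throw(3) @ H1 caught ⇒ 21
            H2 returns [21]
          branch[2] choose=5:
            throw(3) @ H1 caught ⇒ 21
            H2 returns [21]
      branch[1] choose=2:
        emit(2) @ H0 ⇒ out+=2
        choose[0, 0, 5] @ H2
          branch[0] choose=0:
            throw(3) @ H1 caught ⇒ 21
            H2 returns [21]
          branch[1] choose=0:
            throw(3) @ H1 caught ⇒ 21
            H2 returns [21]
          branch[2] choose=5:
            throw(3) @ H1 caught ⇒ 21
            H2 returns [21]
      branch[2] choose=5:
        emit(5) @ H0 ⇒ out+=5
        choose[0, 0, 5] @ H2
          branch[0] choose=0:
            throw(3) @ H1 caught ⇒ 21
            H2 returns [21]
          branch[1] choose=0:
            throw(3) @ H1 caught ⇒ 21
            H2 returns [21]
          branch[2] choose=5:
            throw(3) @ H1 caught ⇒ 21
            H2 returns [21]
  branch[2] choose=6:
    choose[2, 2, 5] @ H2
      branch[0] choose=2:
        emit(2) @ H0 ⇒ out+=2
        choose[0, 0, 5] @ H2
          branch[0] choose=0:
            throw(3) @ H1 caught ⇒ 21
            H2 returns [21]
          branch[1] choose=0:
            throw(3) @ H1 caught ⇒ 21
            H2 returns [21]
          branch[2] choose=5:
            throw(3) @ H1 caught ⇒ 21
            H2 returns [21]
      branch[1] choose=2:
        emit(2) @ H0 ⇒ out+=2
        choose[0, 0, 5] @ H2
          branch[0] choose=0:
            throw(3) @ H1 caught ⇒ 21
            H2 returns [21]
          branch[1] choose=0:
            throw(3) @ H1 caught ⇒ 21
            H2 returns [21]
          branch[2] choose=5:
            throw(3) @ H1 caught ⇒ 21
            H2 returns [21]
      branch[2] choose=5:
        emit(5) @ H0 ⇒ out+=5
        choose[0, 0, 5] @ H2
          branch[0] choose=0:
            throw(3) @ H1 caught ⇒ 21
            H2 returns [21]
          branch[1] choose=0:
            throw(3) @ H1 caught ⇒ 21
            H2 returns [21]
          branch[2] choose=5:
            throw(3) @ H1 caught ⇒ 21
            H2 returns [21]
= [21, 21, 21, 21, 21, 21, 21, 21, 21, 21, 21, 21, 21, 21, 21, 21, 21, 21, 21, 21, 21, 21, 21, 21, 21, 21, 21]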